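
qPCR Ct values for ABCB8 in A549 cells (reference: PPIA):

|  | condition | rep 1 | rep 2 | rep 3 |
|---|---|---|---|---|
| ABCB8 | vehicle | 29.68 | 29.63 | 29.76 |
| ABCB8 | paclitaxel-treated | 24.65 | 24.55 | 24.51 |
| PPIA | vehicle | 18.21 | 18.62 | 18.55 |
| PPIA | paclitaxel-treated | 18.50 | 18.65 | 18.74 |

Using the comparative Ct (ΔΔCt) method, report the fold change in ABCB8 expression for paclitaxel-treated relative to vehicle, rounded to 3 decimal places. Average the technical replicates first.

Mean Ct: ABCB8 vehicle 29.690; ABCB8 paclitaxel-treated 24.570; PPIA vehicle 18.460; PPIA paclitaxel-treated 18.630
ΔCt(vehicle) = 29.690 − 18.460 = 11.230
ΔCt(paclitaxel-treated) = 24.570 − 18.630 = 5.940
ΔΔCt = 5.940 − 11.230 = -5.290
Fold change = 2^(−(-5.290)) = 2^5.290 = 39.1245

39.124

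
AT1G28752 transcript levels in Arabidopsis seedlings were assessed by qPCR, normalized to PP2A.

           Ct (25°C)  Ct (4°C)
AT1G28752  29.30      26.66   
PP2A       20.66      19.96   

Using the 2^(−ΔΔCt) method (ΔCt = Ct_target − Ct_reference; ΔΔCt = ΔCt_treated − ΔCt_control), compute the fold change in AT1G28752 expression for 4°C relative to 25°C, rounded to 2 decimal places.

ΔCt(25°C) = 29.300 − 20.660 = 8.640
ΔCt(4°C) = 26.660 − 19.960 = 6.700
ΔΔCt = 6.700 − 8.640 = -1.940
Fold change = 2^(−(-1.940)) = 2^1.940 = 3.837

3.84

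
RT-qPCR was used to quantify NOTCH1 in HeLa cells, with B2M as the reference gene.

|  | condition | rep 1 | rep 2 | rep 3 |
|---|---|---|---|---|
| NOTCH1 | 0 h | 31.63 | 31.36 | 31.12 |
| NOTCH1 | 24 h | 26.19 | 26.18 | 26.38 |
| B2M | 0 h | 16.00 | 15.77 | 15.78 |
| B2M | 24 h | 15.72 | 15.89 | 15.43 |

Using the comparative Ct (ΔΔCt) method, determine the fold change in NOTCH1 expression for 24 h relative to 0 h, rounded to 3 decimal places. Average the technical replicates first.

Mean Ct: NOTCH1 0 h 31.370; NOTCH1 24 h 26.250; B2M 0 h 15.850; B2M 24 h 15.680
ΔCt(0 h) = 31.370 − 15.850 = 15.520
ΔCt(24 h) = 26.250 − 15.680 = 10.570
ΔΔCt = 10.570 − 15.520 = -4.950
Fold change = 2^(−(-4.950)) = 2^4.950 = 30.9100

30.910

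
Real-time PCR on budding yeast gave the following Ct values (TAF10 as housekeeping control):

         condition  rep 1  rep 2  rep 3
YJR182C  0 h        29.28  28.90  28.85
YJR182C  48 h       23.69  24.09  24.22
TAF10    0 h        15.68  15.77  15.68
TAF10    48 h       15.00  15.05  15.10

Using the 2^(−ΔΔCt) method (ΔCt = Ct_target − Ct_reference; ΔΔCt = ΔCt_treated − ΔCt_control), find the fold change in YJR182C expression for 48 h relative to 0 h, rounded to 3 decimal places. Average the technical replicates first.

Mean Ct: YJR182C 0 h 29.010; YJR182C 48 h 24.000; TAF10 0 h 15.710; TAF10 48 h 15.050
ΔCt(0 h) = 29.010 − 15.710 = 13.300
ΔCt(48 h) = 24.000 − 15.050 = 8.950
ΔΔCt = 8.950 − 13.300 = -4.350
Fold change = 2^(−(-4.350)) = 2^4.350 = 20.3930

20.393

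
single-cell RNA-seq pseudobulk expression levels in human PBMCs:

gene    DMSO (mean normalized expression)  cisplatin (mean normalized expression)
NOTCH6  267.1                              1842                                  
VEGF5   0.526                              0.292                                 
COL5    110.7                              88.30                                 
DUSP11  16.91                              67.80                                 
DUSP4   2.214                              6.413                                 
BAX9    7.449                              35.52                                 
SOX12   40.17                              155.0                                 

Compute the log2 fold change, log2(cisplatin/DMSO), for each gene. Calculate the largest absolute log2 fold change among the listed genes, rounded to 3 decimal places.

log2(1842/267.1) = 2.786  (NOTCH6)
log2(0.292/0.526) = -0.849  (VEGF5)
log2(88.30/110.7) = -0.326  (COL5)
log2(67.80/16.91) = 2.003  (DUSP11)
log2(6.413/2.214) = 1.534  (DUSP4)
log2(35.52/7.449) = 2.254  (BAX9)
log2(155.0/40.17) = 1.948  (SOX12)
The largest magnitude belongs to NOTCH6.

2.786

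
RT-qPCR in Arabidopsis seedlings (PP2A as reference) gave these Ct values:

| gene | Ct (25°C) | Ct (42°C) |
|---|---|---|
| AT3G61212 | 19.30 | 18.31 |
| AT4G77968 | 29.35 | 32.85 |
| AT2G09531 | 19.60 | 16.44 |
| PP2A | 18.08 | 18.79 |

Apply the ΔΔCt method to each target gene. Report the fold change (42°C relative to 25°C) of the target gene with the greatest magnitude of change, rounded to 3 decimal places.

AT3G61212: ΔΔCt = (18.31−18.79) − (19.30−18.08) = -0.48 − 1.22 = -1.70; fold change = 2^1.70 = 3.249
AT4G77968: ΔΔCt = (32.85−18.79) − (29.35−18.08) = 14.06 − 11.27 = 2.79; fold change = 2^-2.79 = 0.145
AT2G09531: ΔΔCt = (16.44−18.79) − (19.60−18.08) = -2.35 − 1.52 = -3.87; fold change = 2^3.87 = 14.621
AT2G09531 has the largest |ΔΔCt| = 3.87.

14.621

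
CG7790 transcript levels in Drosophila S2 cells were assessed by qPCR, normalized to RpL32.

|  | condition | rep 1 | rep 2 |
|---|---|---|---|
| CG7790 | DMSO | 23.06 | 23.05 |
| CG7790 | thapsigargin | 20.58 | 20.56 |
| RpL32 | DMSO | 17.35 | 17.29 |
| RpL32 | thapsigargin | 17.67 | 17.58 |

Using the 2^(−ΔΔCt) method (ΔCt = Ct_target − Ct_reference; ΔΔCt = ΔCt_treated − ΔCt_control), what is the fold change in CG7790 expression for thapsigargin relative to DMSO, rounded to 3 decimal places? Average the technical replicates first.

6.916

Mean Ct: CG7790 DMSO 23.055; CG7790 thapsigargin 20.570; RpL32 DMSO 17.320; RpL32 thapsigargin 17.625
ΔCt(DMSO) = 23.055 − 17.320 = 5.735
ΔCt(thapsigargin) = 20.570 − 17.625 = 2.945
ΔΔCt = 2.945 − 5.735 = -2.790
Fold change = 2^(−(-2.790)) = 2^2.790 = 6.9163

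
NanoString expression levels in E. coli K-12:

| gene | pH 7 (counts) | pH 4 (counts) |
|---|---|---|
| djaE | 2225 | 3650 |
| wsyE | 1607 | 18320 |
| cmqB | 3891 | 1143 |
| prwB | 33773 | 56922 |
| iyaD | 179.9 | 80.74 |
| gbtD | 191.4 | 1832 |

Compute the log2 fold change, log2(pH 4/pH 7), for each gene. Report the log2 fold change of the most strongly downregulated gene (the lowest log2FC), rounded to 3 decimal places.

-1.767

log2(3650/2225) = 0.714  (djaE)
log2(18320/1607) = 3.511  (wsyE)
log2(1143/3891) = -1.767  (cmqB)
log2(56922/33773) = 0.753  (prwB)
log2(80.74/179.9) = -1.156  (iyaD)
log2(1832/191.4) = 3.259  (gbtD)
cmqB is most strongly downregulated.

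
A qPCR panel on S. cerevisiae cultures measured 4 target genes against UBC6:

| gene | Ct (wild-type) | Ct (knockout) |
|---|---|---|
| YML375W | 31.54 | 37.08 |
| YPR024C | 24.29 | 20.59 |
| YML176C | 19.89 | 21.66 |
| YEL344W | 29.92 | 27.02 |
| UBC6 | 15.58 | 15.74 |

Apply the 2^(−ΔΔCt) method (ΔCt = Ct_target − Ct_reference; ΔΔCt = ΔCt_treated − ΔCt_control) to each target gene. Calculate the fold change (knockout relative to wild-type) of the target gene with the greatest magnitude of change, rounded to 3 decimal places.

0.024

YML375W: ΔΔCt = (37.08−15.74) − (31.54−15.58) = 21.34 − 15.96 = 5.38; fold change = 2^-5.38 = 0.024
YPR024C: ΔΔCt = (20.59−15.74) − (24.29−15.58) = 4.85 − 8.71 = -3.86; fold change = 2^3.86 = 14.520
YML176C: ΔΔCt = (21.66−15.74) − (19.89−15.58) = 5.92 − 4.31 = 1.61; fold change = 2^-1.61 = 0.328
YEL344W: ΔΔCt = (27.02−15.74) − (29.92−15.58) = 11.28 − 14.34 = -3.06; fold change = 2^3.06 = 8.340
YML375W has the largest |ΔΔCt| = 5.38.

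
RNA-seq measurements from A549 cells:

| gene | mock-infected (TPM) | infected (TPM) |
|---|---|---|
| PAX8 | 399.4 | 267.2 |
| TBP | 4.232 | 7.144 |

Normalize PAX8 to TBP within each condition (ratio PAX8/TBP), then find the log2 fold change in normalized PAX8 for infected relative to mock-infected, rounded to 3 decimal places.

-1.335

PAX8/TBP (mock-infected) = 399.4 / 4.232 = 94.376
PAX8/TBP (infected) = 267.2 / 7.144 = 37.402
Fold change = 37.402 / 94.376 = 0.3963
log2(0.3963) = -1.3353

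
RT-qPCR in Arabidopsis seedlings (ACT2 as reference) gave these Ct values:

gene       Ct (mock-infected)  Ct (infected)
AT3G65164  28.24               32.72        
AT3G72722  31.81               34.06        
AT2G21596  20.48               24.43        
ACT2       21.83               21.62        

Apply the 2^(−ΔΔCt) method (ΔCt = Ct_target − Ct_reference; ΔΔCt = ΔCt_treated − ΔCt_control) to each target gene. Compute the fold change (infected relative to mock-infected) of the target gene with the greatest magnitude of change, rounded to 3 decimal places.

0.039

AT3G65164: ΔΔCt = (32.72−21.62) − (28.24−21.83) = 11.10 − 6.41 = 4.69; fold change = 2^-4.69 = 0.039
AT3G72722: ΔΔCt = (34.06−21.62) − (31.81−21.83) = 12.44 − 9.98 = 2.46; fold change = 2^-2.46 = 0.182
AT2G21596: ΔΔCt = (24.43−21.62) − (20.48−21.83) = 2.81 − (-1.35) = 4.16; fold change = 2^-4.16 = 0.056
AT3G65164 has the largest |ΔΔCt| = 4.69.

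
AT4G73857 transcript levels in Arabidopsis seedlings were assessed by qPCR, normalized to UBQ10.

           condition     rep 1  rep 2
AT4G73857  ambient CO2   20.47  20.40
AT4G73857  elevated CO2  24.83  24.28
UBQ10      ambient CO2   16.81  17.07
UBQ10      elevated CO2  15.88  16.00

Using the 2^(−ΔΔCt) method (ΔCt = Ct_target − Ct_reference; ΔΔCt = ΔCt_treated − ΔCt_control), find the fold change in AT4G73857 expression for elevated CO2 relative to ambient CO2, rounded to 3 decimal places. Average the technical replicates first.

0.029

Mean Ct: AT4G73857 ambient CO2 20.435; AT4G73857 elevated CO2 24.555; UBQ10 ambient CO2 16.940; UBQ10 elevated CO2 15.940
ΔCt(ambient CO2) = 20.435 − 16.940 = 3.495
ΔCt(elevated CO2) = 24.555 − 15.940 = 8.615
ΔΔCt = 8.615 − 3.495 = 5.120
Fold change = 2^(−5.120) = 0.0288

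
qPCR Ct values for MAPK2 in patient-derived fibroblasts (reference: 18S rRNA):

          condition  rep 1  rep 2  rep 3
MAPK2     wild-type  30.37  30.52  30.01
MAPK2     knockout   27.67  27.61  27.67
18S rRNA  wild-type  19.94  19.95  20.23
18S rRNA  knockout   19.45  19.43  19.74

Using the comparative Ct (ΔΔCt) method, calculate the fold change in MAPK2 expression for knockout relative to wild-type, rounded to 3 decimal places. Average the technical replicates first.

Mean Ct: MAPK2 wild-type 30.300; MAPK2 knockout 27.650; 18S rRNA wild-type 20.040; 18S rRNA knockout 19.540
ΔCt(wild-type) = 30.300 − 20.040 = 10.260
ΔCt(knockout) = 27.650 − 19.540 = 8.110
ΔΔCt = 8.110 − 10.260 = -2.150
Fold change = 2^(−(-2.150)) = 2^2.150 = 4.4383

4.438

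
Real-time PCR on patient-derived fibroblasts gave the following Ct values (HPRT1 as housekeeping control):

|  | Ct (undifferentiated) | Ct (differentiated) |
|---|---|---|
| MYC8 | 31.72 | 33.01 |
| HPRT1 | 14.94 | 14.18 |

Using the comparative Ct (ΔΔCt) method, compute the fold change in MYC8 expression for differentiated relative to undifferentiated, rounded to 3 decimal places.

ΔCt(undifferentiated) = 31.720 − 14.940 = 16.780
ΔCt(differentiated) = 33.010 − 14.180 = 18.830
ΔΔCt = 18.830 − 16.780 = 2.050
Fold change = 2^(−2.050) = 0.2415

0.241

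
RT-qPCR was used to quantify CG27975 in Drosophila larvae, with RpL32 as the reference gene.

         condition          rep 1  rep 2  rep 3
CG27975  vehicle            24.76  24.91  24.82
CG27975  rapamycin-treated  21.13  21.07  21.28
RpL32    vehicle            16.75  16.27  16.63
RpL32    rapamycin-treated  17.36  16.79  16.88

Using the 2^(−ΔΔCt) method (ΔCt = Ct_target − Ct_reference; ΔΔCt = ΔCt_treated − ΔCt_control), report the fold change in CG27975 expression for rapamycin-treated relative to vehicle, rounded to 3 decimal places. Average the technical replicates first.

Mean Ct: CG27975 vehicle 24.830; CG27975 rapamycin-treated 21.160; RpL32 vehicle 16.550; RpL32 rapamycin-treated 17.010
ΔCt(vehicle) = 24.830 − 16.550 = 8.280
ΔCt(rapamycin-treated) = 21.160 − 17.010 = 4.150
ΔΔCt = 4.150 − 8.280 = -4.130
Fold change = 2^(−(-4.130)) = 2^4.130 = 17.5087

17.509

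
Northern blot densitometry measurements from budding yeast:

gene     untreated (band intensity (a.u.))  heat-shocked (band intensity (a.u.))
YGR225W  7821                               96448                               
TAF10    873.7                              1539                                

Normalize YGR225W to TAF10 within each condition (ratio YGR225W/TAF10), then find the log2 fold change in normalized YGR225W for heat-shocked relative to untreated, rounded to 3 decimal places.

YGR225W/TAF10 (untreated) = 7821 / 873.7 = 8.9516
YGR225W/TAF10 (heat-shocked) = 96448 / 1539 = 62.669
Fold change = 62.669 / 8.9516 = 7.0009
log2(7.0009) = 2.8075

2.808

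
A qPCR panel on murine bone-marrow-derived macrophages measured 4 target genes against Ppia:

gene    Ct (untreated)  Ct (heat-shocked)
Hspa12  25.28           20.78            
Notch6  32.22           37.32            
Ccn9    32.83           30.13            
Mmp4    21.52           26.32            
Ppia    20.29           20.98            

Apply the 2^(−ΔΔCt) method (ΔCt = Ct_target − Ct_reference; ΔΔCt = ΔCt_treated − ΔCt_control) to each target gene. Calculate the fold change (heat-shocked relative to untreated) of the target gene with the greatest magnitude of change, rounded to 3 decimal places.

Hspa12: ΔΔCt = (20.78−20.98) − (25.28−20.29) = -0.20 − 4.99 = -5.19; fold change = 2^5.19 = 36.504
Notch6: ΔΔCt = (37.32−20.98) − (32.22−20.29) = 16.34 − 11.93 = 4.41; fold change = 2^-4.41 = 0.047
Ccn9: ΔΔCt = (30.13−20.98) − (32.83−20.29) = 9.15 − 12.54 = -3.39; fold change = 2^3.39 = 10.483
Mmp4: ΔΔCt = (26.32−20.98) − (21.52−20.29) = 5.34 − 1.23 = 4.11; fold change = 2^-4.11 = 0.058
Hspa12 has the largest |ΔΔCt| = 5.19.

36.504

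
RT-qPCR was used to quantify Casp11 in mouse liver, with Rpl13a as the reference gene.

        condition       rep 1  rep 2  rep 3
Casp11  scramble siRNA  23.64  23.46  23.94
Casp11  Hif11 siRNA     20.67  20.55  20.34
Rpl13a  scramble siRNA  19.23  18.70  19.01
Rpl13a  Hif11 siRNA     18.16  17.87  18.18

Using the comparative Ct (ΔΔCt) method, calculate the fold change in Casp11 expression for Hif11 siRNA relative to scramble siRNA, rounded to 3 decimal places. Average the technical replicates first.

Mean Ct: Casp11 scramble siRNA 23.680; Casp11 Hif11 siRNA 20.520; Rpl13a scramble siRNA 18.980; Rpl13a Hif11 siRNA 18.070
ΔCt(scramble siRNA) = 23.680 − 18.980 = 4.700
ΔCt(Hif11 siRNA) = 20.520 − 18.070 = 2.450
ΔΔCt = 2.450 − 4.700 = -2.250
Fold change = 2^(−(-2.250)) = 2^2.250 = 4.7568

4.757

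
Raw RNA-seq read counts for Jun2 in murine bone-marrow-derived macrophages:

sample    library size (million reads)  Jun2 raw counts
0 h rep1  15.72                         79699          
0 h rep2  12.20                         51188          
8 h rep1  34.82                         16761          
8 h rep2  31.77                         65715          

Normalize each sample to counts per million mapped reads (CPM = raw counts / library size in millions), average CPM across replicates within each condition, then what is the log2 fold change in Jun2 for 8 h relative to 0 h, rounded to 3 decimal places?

CPM(0 h rep1) = 79699 / 15.72 = 5069.9109
CPM(0 h rep2) = 51188 / 12.20 = 4195.7377
CPM(8 h rep1) = 16761 / 34.82 = 481.3613
CPM(8 h rep2) = 65715 / 31.77 = 2068.4608
mean CPM(0 h) = 4632.8243; mean CPM(8 h) = 1274.9110
Fold change = 1274.9110 / 4632.8243 = 0.27519
log2(0.27519) = -1.8615

-1.861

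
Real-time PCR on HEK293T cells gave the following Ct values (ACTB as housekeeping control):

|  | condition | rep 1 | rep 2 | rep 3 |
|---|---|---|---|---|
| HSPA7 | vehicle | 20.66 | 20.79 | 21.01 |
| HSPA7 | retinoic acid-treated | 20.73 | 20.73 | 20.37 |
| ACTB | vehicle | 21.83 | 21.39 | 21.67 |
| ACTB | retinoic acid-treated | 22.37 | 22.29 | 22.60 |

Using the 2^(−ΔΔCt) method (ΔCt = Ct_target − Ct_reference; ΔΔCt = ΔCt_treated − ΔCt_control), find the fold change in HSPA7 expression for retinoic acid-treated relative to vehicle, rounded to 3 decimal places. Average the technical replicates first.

2.000

Mean Ct: HSPA7 vehicle 20.820; HSPA7 retinoic acid-treated 20.610; ACTB vehicle 21.630; ACTB retinoic acid-treated 22.420
ΔCt(vehicle) = 20.820 − 21.630 = -0.810
ΔCt(retinoic acid-treated) = 20.610 − 22.420 = -1.810
ΔΔCt = -1.810 − (-0.810) = -1.000
Fold change = 2^(−(-1.000)) = 2^1.000 = 2.0000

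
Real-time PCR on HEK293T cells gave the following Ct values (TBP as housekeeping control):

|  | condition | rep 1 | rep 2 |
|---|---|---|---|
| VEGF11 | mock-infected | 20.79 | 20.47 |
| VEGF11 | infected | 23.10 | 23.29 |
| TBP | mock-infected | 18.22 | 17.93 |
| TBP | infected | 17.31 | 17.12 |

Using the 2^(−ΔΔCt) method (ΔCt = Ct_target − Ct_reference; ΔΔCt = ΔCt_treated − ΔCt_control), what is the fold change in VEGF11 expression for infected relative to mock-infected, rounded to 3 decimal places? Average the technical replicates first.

0.093

Mean Ct: VEGF11 mock-infected 20.630; VEGF11 infected 23.195; TBP mock-infected 18.075; TBP infected 17.215
ΔCt(mock-infected) = 20.630 − 18.075 = 2.555
ΔCt(infected) = 23.195 − 17.215 = 5.980
ΔΔCt = 5.980 − 2.555 = 3.425
Fold change = 2^(−3.425) = 0.0931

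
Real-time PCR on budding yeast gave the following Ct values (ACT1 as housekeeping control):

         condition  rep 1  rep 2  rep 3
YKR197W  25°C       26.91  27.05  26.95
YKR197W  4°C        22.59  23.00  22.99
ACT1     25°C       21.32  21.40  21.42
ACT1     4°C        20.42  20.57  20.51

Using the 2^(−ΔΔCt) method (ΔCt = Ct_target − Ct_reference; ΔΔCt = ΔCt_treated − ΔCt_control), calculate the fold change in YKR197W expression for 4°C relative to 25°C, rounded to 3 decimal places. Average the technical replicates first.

Mean Ct: YKR197W 25°C 26.970; YKR197W 4°C 22.860; ACT1 25°C 21.380; ACT1 4°C 20.500
ΔCt(25°C) = 26.970 − 21.380 = 5.590
ΔCt(4°C) = 22.860 − 20.500 = 2.360
ΔΔCt = 2.360 − 5.590 = -3.230
Fold change = 2^(−(-3.230)) = 2^3.230 = 9.3827

9.383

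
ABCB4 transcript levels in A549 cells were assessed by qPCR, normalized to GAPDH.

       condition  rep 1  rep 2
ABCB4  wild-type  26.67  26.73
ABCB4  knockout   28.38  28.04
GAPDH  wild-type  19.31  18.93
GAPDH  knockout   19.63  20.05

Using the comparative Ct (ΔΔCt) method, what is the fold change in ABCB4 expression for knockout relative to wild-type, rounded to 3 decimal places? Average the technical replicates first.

0.578

Mean Ct: ABCB4 wild-type 26.700; ABCB4 knockout 28.210; GAPDH wild-type 19.120; GAPDH knockout 19.840
ΔCt(wild-type) = 26.700 − 19.120 = 7.580
ΔCt(knockout) = 28.210 − 19.840 = 8.370
ΔΔCt = 8.370 − 7.580 = 0.790
Fold change = 2^(−0.790) = 0.5783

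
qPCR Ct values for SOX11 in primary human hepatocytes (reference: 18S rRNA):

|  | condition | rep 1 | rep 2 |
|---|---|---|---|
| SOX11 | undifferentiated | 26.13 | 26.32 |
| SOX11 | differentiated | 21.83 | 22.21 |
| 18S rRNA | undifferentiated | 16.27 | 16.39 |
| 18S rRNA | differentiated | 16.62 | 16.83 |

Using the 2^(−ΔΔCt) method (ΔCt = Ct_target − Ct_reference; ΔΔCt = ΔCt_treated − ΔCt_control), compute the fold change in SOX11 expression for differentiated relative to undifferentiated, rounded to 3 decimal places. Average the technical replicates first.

Mean Ct: SOX11 undifferentiated 26.225; SOX11 differentiated 22.020; 18S rRNA undifferentiated 16.330; 18S rRNA differentiated 16.725
ΔCt(undifferentiated) = 26.225 − 16.330 = 9.895
ΔCt(differentiated) = 22.020 − 16.725 = 5.295
ΔΔCt = 5.295 − 9.895 = -4.600
Fold change = 2^(−(-4.600)) = 2^4.600 = 24.2515

24.251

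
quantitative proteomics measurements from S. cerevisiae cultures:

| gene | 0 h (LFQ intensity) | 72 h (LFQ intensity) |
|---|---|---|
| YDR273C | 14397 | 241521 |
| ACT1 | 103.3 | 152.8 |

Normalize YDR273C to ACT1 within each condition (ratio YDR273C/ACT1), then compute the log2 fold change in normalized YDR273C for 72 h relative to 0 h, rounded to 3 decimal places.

3.504

YDR273C/ACT1 (0 h) = 14397 / 103.3 = 139.37
YDR273C/ACT1 (72 h) = 241521 / 152.8 = 1580.6
Fold change = 1580.6 / 139.37 = 11.3412
log2(11.3412) = 3.5035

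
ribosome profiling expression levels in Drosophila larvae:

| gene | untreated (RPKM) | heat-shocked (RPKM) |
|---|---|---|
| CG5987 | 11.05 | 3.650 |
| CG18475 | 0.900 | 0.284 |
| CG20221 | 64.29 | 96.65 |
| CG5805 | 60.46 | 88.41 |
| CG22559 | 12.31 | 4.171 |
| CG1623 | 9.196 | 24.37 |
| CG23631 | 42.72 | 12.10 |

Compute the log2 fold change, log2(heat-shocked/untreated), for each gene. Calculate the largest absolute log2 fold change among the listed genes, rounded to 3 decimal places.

log2(3.650/11.05) = -1.598  (CG5987)
log2(0.284/0.900) = -1.664  (CG18475)
log2(96.65/64.29) = 0.588  (CG20221)
log2(88.41/60.46) = 0.548  (CG5805)
log2(4.171/12.31) = -1.561  (CG22559)
log2(24.37/9.196) = 1.406  (CG1623)
log2(12.10/42.72) = -1.820  (CG23631)
The largest magnitude belongs to CG23631.

1.820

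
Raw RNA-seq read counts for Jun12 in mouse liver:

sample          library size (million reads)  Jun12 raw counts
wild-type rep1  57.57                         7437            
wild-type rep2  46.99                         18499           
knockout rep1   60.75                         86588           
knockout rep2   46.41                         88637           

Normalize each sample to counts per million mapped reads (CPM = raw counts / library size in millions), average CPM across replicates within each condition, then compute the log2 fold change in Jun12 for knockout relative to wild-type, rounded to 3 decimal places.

CPM(wild-type rep1) = 7437 / 57.57 = 129.1819
CPM(wild-type rep2) = 18499 / 46.99 = 393.6795
CPM(knockout rep1) = 86588 / 60.75 = 1425.3169
CPM(knockout rep2) = 88637 / 46.41 = 1909.8686
mean CPM(wild-type) = 261.4307; mean CPM(knockout) = 1667.5927
Fold change = 1667.5927 / 261.4307 = 6.37872
log2(6.37872) = 2.6733

2.673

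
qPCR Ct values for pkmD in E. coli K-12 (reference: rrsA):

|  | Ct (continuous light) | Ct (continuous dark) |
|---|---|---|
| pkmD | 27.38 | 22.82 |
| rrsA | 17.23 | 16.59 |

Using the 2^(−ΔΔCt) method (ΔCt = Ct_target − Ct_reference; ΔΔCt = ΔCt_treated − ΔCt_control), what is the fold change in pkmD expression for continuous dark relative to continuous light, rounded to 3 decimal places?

ΔCt(continuous light) = 27.380 − 17.230 = 10.150
ΔCt(continuous dark) = 22.820 − 16.590 = 6.230
ΔΔCt = 6.230 − 10.150 = -3.920
Fold change = 2^(−(-3.920)) = 2^3.920 = 15.1369

15.137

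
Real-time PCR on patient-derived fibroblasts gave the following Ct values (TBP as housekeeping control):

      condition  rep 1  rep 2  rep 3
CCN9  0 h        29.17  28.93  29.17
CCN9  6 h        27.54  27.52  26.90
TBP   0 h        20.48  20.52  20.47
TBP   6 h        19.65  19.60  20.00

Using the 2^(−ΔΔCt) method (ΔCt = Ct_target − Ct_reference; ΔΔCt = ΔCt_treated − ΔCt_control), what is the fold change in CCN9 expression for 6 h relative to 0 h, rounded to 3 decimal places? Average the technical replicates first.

Mean Ct: CCN9 0 h 29.090; CCN9 6 h 27.320; TBP 0 h 20.490; TBP 6 h 19.750
ΔCt(0 h) = 29.090 − 20.490 = 8.600
ΔCt(6 h) = 27.320 − 19.750 = 7.570
ΔΔCt = 7.570 − 8.600 = -1.030
Fold change = 2^(−(-1.030)) = 2^1.030 = 2.0420

2.042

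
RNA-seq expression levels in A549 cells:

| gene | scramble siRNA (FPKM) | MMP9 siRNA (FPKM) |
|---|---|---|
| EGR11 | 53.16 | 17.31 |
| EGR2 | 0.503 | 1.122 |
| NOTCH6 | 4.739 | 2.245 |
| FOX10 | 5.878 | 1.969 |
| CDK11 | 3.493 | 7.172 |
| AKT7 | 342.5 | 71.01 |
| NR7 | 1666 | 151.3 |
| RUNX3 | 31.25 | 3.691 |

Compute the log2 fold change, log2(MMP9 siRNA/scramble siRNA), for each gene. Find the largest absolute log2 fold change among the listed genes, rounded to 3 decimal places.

3.461

log2(17.31/53.16) = -1.619  (EGR11)
log2(1.122/0.503) = 1.157  (EGR2)
log2(2.245/4.739) = -1.078  (NOTCH6)
log2(1.969/5.878) = -1.578  (FOX10)
log2(7.172/3.493) = 1.038  (CDK11)
log2(71.01/342.5) = -2.270  (AKT7)
log2(151.3/1666) = -3.461  (NR7)
log2(3.691/31.25) = -3.082  (RUNX3)
The largest magnitude belongs to NR7.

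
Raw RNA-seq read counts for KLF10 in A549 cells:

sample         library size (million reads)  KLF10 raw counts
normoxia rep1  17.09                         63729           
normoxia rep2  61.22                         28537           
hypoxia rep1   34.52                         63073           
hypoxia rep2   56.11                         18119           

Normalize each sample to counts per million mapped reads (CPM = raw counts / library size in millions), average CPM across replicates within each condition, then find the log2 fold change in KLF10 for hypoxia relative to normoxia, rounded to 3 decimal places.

CPM(normoxia rep1) = 63729 / 17.09 = 3729.0228
CPM(normoxia rep2) = 28537 / 61.22 = 466.1385
CPM(hypoxia rep1) = 63073 / 34.52 = 1827.1437
CPM(hypoxia rep2) = 18119 / 56.11 = 322.9193
mean CPM(normoxia) = 2097.5807; mean CPM(hypoxia) = 1075.0315
Fold change = 1075.0315 / 2097.5807 = 0.51251
log2(0.51251) = -0.9643

-0.964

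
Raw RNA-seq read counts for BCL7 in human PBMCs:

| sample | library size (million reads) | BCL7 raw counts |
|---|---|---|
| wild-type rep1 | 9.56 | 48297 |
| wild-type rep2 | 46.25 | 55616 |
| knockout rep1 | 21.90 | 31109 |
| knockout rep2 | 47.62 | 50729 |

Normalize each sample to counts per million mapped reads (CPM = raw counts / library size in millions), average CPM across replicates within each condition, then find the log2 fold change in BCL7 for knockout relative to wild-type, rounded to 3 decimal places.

-1.331

CPM(wild-type rep1) = 48297 / 9.56 = 5051.9874
CPM(wild-type rep2) = 55616 / 46.25 = 1202.5081
CPM(knockout rep1) = 31109 / 21.90 = 1420.5023
CPM(knockout rep2) = 50729 / 47.62 = 1065.2877
mean CPM(wild-type) = 3127.2478; mean CPM(knockout) = 1242.8950
Fold change = 1242.8950 / 3127.2478 = 0.39744
log2(0.39744) = -1.3312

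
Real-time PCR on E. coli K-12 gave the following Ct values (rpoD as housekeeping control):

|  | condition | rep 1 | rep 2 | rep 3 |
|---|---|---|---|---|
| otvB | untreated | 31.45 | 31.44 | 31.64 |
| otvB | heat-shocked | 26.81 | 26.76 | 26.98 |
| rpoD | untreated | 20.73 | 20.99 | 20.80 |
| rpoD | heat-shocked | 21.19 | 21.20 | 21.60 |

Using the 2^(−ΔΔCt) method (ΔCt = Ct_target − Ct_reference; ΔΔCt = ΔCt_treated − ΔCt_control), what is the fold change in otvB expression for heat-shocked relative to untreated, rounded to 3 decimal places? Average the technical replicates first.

35.506

Mean Ct: otvB untreated 31.510; otvB heat-shocked 26.850; rpoD untreated 20.840; rpoD heat-shocked 21.330
ΔCt(untreated) = 31.510 − 20.840 = 10.670
ΔCt(heat-shocked) = 26.850 − 21.330 = 5.520
ΔΔCt = 5.520 − 10.670 = -5.150
Fold change = 2^(−(-5.150)) = 2^5.150 = 35.5062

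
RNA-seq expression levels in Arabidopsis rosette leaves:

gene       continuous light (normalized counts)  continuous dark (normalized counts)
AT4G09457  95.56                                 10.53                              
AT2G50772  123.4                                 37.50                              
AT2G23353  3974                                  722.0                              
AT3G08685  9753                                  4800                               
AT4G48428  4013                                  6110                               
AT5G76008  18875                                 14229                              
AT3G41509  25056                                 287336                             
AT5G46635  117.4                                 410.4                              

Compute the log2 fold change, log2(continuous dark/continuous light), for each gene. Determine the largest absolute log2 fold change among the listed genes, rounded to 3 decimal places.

3.520

log2(10.53/95.56) = -3.182  (AT4G09457)
log2(37.50/123.4) = -1.718  (AT2G50772)
log2(722.0/3974) = -2.461  (AT2G23353)
log2(4800/9753) = -1.023  (AT3G08685)
log2(6110/4013) = 0.606  (AT4G48428)
log2(14229/18875) = -0.408  (AT5G76008)
log2(287336/25056) = 3.520  (AT3G41509)
log2(410.4/117.4) = 1.806  (AT5G46635)
The largest magnitude belongs to AT3G41509.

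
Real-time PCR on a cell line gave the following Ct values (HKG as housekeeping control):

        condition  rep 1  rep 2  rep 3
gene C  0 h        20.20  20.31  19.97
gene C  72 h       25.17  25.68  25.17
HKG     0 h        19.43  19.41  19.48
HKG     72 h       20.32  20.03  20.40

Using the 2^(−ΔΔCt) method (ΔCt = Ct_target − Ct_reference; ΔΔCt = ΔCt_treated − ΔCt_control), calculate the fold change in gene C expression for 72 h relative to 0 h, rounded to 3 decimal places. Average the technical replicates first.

0.048

Mean Ct: gene C 0 h 20.160; gene C 72 h 25.340; HKG 0 h 19.440; HKG 72 h 20.250
ΔCt(0 h) = 20.160 − 19.440 = 0.720
ΔCt(72 h) = 25.340 − 20.250 = 5.090
ΔΔCt = 5.090 − 0.720 = 4.370
Fold change = 2^(−4.370) = 0.0484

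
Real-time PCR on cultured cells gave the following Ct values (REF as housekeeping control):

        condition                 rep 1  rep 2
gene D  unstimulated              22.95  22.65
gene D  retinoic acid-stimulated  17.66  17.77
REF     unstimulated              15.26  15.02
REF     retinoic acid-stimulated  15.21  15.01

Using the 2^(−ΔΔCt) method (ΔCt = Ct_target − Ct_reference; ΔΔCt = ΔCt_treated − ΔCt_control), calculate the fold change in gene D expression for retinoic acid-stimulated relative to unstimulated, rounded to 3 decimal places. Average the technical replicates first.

Mean Ct: gene D unstimulated 22.800; gene D retinoic acid-stimulated 17.715; REF unstimulated 15.140; REF retinoic acid-stimulated 15.110
ΔCt(unstimulated) = 22.800 − 15.140 = 7.660
ΔCt(retinoic acid-stimulated) = 17.715 − 15.110 = 2.605
ΔΔCt = 2.605 − 7.660 = -5.055
Fold change = 2^(−(-5.055)) = 2^5.055 = 33.2435

33.243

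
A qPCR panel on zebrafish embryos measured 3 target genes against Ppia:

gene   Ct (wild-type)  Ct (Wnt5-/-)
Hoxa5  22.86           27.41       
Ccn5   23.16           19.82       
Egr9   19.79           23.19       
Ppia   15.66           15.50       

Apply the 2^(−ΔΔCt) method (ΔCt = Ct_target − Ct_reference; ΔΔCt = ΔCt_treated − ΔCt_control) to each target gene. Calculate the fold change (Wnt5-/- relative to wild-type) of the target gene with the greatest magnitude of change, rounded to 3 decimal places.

0.038

Hoxa5: ΔΔCt = (27.41−15.50) − (22.86−15.66) = 11.91 − 7.20 = 4.71; fold change = 2^-4.71 = 0.038
Ccn5: ΔΔCt = (19.82−15.50) − (23.16−15.66) = 4.32 − 7.50 = -3.18; fold change = 2^3.18 = 9.063
Egr9: ΔΔCt = (23.19−15.50) − (19.79−15.66) = 7.69 − 4.13 = 3.56; fold change = 2^-3.56 = 0.085
Hoxa5 has the largest |ΔΔCt| = 4.71.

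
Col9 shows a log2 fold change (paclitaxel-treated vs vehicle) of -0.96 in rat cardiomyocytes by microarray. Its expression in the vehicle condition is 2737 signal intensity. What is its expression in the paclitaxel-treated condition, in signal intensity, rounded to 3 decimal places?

1406.974

Fold change = 2^(-0.96) = 0.5141
paclitaxel-treated expression = 2737 × 0.5141 = 1406.974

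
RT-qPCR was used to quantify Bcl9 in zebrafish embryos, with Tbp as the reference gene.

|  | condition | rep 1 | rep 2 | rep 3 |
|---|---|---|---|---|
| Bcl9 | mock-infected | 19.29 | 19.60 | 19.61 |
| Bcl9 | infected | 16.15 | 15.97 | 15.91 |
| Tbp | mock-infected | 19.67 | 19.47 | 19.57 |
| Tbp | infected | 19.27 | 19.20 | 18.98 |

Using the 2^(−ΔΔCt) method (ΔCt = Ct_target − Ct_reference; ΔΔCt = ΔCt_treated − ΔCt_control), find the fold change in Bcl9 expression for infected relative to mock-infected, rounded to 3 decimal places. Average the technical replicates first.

8.398

Mean Ct: Bcl9 mock-infected 19.500; Bcl9 infected 16.010; Tbp mock-infected 19.570; Tbp infected 19.150
ΔCt(mock-infected) = 19.500 − 19.570 = -0.070
ΔCt(infected) = 16.010 − 19.150 = -3.140
ΔΔCt = -3.140 − (-0.070) = -3.070
Fold change = 2^(−(-3.070)) = 2^3.070 = 8.3977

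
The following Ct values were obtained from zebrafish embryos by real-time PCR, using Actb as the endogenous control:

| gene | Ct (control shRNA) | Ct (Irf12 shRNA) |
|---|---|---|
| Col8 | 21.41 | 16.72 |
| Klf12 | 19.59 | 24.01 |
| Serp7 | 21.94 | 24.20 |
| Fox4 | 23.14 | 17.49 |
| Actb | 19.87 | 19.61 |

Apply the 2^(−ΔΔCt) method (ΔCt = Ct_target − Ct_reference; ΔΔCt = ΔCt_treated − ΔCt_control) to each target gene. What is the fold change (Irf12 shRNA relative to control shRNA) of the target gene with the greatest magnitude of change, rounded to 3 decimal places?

Col8: ΔΔCt = (16.72−19.61) − (21.41−19.87) = -2.89 − 1.54 = -4.43; fold change = 2^4.43 = 21.556
Klf12: ΔΔCt = (24.01−19.61) − (19.59−19.87) = 4.40 − (-0.28) = 4.68; fold change = 2^-4.68 = 0.039
Serp7: ΔΔCt = (24.20−19.61) − (21.94−19.87) = 4.59 − 2.07 = 2.52; fold change = 2^-2.52 = 0.174
Fox4: ΔΔCt = (17.49−19.61) − (23.14−19.87) = -2.12 − 3.27 = -5.39; fold change = 2^5.39 = 41.933
Fox4 has the largest |ΔΔCt| = 5.39.

41.933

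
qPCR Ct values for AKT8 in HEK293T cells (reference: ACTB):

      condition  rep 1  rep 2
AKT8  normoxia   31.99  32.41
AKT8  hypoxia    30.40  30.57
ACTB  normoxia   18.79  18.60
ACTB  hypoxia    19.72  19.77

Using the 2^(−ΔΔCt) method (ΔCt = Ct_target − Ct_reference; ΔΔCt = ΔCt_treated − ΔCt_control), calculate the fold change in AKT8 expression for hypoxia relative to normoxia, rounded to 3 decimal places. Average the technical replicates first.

Mean Ct: AKT8 normoxia 32.200; AKT8 hypoxia 30.485; ACTB normoxia 18.695; ACTB hypoxia 19.745
ΔCt(normoxia) = 32.200 − 18.695 = 13.505
ΔCt(hypoxia) = 30.485 − 19.745 = 10.740
ΔΔCt = 10.740 − 13.505 = -2.765
Fold change = 2^(−(-2.765)) = 2^2.765 = 6.7975

6.797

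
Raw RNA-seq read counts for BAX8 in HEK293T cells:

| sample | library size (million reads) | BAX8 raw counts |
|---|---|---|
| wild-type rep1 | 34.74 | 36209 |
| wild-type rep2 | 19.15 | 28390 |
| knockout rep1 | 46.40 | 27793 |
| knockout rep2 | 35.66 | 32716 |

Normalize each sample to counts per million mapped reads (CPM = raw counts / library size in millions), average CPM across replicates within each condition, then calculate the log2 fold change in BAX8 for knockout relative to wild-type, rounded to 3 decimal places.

CPM(wild-type rep1) = 36209 / 34.74 = 1042.2855
CPM(wild-type rep2) = 28390 / 19.15 = 1482.5065
CPM(knockout rep1) = 27793 / 46.40 = 598.9871
CPM(knockout rep2) = 32716 / 35.66 = 917.4425
mean CPM(wild-type) = 1262.3960; mean CPM(knockout) = 758.2148
Fold change = 758.2148 / 1262.3960 = 0.60062
log2(0.60062) = -0.7355

-0.735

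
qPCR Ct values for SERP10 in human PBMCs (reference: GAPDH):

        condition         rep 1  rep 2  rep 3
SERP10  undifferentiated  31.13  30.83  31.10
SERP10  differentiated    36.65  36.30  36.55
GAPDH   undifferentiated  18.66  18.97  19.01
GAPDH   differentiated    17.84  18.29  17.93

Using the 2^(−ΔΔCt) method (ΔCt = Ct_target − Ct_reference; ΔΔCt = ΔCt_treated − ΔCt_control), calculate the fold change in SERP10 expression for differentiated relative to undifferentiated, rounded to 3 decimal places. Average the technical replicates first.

0.012

Mean Ct: SERP10 undifferentiated 31.020; SERP10 differentiated 36.500; GAPDH undifferentiated 18.880; GAPDH differentiated 18.020
ΔCt(undifferentiated) = 31.020 − 18.880 = 12.140
ΔCt(differentiated) = 36.500 − 18.020 = 18.480
ΔΔCt = 18.480 − 12.140 = 6.340
Fold change = 2^(−6.340) = 0.0123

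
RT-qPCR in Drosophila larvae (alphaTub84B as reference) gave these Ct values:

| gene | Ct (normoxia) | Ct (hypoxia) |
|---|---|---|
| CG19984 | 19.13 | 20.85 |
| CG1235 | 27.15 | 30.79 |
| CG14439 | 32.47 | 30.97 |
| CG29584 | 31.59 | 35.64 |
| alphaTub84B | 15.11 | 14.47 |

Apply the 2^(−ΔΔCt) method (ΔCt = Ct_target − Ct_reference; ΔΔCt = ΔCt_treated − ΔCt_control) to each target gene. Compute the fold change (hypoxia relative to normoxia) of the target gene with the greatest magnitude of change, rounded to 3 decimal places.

0.039

CG19984: ΔΔCt = (20.85−14.47) − (19.13−15.11) = 6.38 − 4.02 = 2.36; fold change = 2^-2.36 = 0.195
CG1235: ΔΔCt = (30.79−14.47) − (27.15−15.11) = 16.32 − 12.04 = 4.28; fold change = 2^-4.28 = 0.051
CG14439: ΔΔCt = (30.97−14.47) − (32.47−15.11) = 16.50 − 17.36 = -0.86; fold change = 2^0.86 = 1.815
CG29584: ΔΔCt = (35.64−14.47) − (31.59−15.11) = 21.17 − 16.48 = 4.69; fold change = 2^-4.69 = 0.039
CG29584 has the largest |ΔΔCt| = 4.69.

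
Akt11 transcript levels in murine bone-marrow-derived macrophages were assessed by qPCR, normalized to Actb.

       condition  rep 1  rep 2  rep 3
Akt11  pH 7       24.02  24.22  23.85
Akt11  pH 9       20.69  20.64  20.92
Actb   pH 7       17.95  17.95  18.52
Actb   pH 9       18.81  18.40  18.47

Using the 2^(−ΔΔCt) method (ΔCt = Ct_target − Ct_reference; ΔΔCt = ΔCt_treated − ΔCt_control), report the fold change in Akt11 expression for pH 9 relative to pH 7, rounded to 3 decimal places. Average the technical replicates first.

12.996

Mean Ct: Akt11 pH 7 24.030; Akt11 pH 9 20.750; Actb pH 7 18.140; Actb pH 9 18.560
ΔCt(pH 7) = 24.030 − 18.140 = 5.890
ΔCt(pH 9) = 20.750 − 18.560 = 2.190
ΔΔCt = 2.190 − 5.890 = -3.700
Fold change = 2^(−(-3.700)) = 2^3.700 = 12.9960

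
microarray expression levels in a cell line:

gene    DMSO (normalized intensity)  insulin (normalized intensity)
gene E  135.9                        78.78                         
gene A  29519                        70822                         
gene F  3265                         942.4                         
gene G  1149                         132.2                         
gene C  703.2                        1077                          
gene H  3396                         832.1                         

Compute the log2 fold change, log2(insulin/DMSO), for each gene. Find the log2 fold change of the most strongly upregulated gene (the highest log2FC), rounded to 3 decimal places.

log2(78.78/135.9) = -0.787  (gene E)
log2(70822/29519) = 1.263  (gene A)
log2(942.4/3265) = -1.793  (gene F)
log2(132.2/1149) = -3.120  (gene G)
log2(1077/703.2) = 0.615  (gene C)
log2(832.1/3396) = -2.029  (gene H)
gene A is most strongly upregulated.

1.263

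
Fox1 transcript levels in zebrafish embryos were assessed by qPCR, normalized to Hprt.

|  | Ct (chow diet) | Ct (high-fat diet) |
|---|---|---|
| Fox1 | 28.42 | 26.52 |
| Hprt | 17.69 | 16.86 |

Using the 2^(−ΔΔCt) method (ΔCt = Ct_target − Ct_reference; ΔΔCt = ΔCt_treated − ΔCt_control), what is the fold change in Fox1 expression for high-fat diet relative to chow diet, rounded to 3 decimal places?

2.099

ΔCt(chow diet) = 28.420 − 17.690 = 10.730
ΔCt(high-fat diet) = 26.520 − 16.860 = 9.660
ΔΔCt = 9.660 − 10.730 = -1.070
Fold change = 2^(−(-1.070)) = 2^1.070 = 2.0994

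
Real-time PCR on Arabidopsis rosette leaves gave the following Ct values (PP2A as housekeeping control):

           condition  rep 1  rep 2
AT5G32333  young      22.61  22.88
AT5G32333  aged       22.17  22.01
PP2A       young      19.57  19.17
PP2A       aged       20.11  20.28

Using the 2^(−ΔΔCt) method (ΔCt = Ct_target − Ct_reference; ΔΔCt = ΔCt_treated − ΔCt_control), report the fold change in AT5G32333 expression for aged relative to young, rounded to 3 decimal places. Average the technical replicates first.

2.789

Mean Ct: AT5G32333 young 22.745; AT5G32333 aged 22.090; PP2A young 19.370; PP2A aged 20.195
ΔCt(young) = 22.745 − 19.370 = 3.375
ΔCt(aged) = 22.090 − 20.195 = 1.895
ΔΔCt = 1.895 − 3.375 = -1.480
Fold change = 2^(−(-1.480)) = 2^1.480 = 2.7895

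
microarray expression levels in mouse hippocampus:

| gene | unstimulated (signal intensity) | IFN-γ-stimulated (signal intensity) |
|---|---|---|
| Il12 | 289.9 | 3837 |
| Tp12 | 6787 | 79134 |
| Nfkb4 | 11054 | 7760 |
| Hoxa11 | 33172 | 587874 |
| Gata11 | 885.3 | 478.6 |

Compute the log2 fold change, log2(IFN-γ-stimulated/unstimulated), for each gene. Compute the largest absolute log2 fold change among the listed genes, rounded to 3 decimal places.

4.147

log2(3837/289.9) = 3.726  (Il12)
log2(79134/6787) = 3.543  (Tp12)
log2(7760/11054) = -0.510  (Nfkb4)
log2(587874/33172) = 4.147  (Hoxa11)
log2(478.6/885.3) = -0.887  (Gata11)
The largest magnitude belongs to Hoxa11.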